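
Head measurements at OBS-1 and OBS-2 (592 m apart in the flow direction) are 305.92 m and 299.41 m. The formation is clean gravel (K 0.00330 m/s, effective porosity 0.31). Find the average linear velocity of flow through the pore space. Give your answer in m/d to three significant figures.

10.1 m/d

Hydraulic gradient i = (305.92 − 299.41) / 592 = 6.51 / 592 = 0.01100
K = 0.00330 m/s × 86400 s/d = 285.1 m/d
Specific discharge q = 285.1 × 0.01100 = 3.135 m/d
v = Ki/n = 285.1·0.01100/0.31 = 10.11 m/d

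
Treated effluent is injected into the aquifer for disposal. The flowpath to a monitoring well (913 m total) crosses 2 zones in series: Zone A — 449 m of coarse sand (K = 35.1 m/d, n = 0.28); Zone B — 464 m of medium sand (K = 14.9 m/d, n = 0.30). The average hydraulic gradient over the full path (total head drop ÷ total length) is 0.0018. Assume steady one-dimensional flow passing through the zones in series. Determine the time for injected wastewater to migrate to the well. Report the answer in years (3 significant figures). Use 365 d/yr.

Continuity: the same q passes through each zone, so ΔH = q·Σ(L_j/K_j) — the zones act as resistances in series.
Σ(L/K) = 449/35.1 + 464/14.9 = 12.79 + 31.14 = 43.93 d
K_eq = L_total / Σ(L/K) = 913 / 43.93 = 20.78 m/d
q = K_eq · i = 20.78 × 0.0018 = 0.03741 m/d (same in every zone)
Zone A: v = q/n = 0.03741/0.28 = 0.1336 m/d → t_A = 449/0.1336 = 3361 d
Zone B: v = q/n = 0.03741/0.30 = 0.1247 m/d → t_B = 464/0.1247 = 3721 d
Total t = 3361 + 3721 = 7082 d
   = 7082 / 365 = 19.4 yr

19.4 years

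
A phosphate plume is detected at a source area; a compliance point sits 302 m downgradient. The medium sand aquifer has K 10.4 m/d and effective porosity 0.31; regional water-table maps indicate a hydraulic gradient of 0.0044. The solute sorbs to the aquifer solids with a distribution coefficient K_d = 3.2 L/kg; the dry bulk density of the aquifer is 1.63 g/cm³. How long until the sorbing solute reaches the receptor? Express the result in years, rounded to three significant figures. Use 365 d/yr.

99.9 years

q = Ki = 10.4 × 0.0044 = 0.04576 m/d
Average linear velocity = 0.04576 / 0.31 = 0.1476 m/d
Retardation R = 1 + ρ_b·K_d/n = 1 + 1.63×3.2/0.31 = 17.83
Contaminant velocity v_c = v/R = 0.1476/17.83 = 0.008281 m/d
t = L/v_c = 302/0.008281 = 36470 d
   = 36470/365 = 99.9 yr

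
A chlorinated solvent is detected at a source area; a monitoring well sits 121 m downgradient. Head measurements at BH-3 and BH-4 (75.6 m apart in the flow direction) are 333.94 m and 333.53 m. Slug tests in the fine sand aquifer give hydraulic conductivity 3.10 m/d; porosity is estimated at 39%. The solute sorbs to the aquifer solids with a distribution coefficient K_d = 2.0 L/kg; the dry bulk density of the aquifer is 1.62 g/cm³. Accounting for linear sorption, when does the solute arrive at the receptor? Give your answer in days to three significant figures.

26100 days

Hydraulic gradient i = (333.94 − 333.53) / 75.6 = 0.41 / 75.6 = 0.005423
q = Ki = 3.10 × 0.005423 = 0.01681 m/d
v_s = q/n_e = 0.01681/0.39 = 0.04311 m/d
Retardation R = 1 + ρ_b·K_d/n = 1 + 1.62×2.0/0.39 = 9.308
Contaminant velocity v_c = v/R = 0.04311/9.308 = 0.004631 m/d
t = L/v_c = 121/0.004631 = 26130 d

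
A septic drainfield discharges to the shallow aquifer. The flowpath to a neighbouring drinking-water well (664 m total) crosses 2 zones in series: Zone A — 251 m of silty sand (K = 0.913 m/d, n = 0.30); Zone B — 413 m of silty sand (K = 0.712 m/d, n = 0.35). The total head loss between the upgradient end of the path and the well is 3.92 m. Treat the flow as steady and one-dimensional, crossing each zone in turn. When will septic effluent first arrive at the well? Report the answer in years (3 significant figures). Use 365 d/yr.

131 years

Steady 1-D flow in series ⇒ the Darcy flux q is identical in every zone and the zone head losses add (resistances L/K in series).
Σ(L/K) = 251/0.913 + 413/0.712 = 274.9 + 580.1 = 855.0 d
q = ΔH / Σ(L/K) = 3.92 / 855.0 = 0.004585 m/d (same in every zone)
Zone A: v = q/n = 0.004585/0.30 = 0.01528 m/d → t_A = 251/0.01528 = 16420 d
Zone B: v = q/n = 0.004585/0.35 = 0.01310 m/d → t_B = 413/0.01310 = 31530 d
Total t = 16420 + 31530 = 47950 d
   = 47950 / 365 = 131 yr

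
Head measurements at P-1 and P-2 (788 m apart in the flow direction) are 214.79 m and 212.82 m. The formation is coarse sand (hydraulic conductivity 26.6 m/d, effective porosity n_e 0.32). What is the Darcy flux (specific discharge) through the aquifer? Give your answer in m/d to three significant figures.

Hydraulic gradient i = (214.79 − 212.82) / 788 = 1.97 / 788 = 0.002500
Darcy flux q = K·i = 26.6 × 0.002500 = 0.06650 m/d

0.0665 m/d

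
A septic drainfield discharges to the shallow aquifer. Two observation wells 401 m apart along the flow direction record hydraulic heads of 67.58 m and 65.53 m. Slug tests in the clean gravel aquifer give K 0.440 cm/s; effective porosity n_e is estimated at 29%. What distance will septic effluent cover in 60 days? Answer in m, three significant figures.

402 m

Hydraulic gradient i = (67.58 − 65.53) / 401 = 2.05 / 401 = 0.005112
K = 0.440 cm/s × 864 = 380.2 m/d
Specific discharge q = 380.2 × 0.005112 = 1.943 m/d
Average linear velocity = 1.943 / 0.29 = 6.702 m/d
L = v × T = 6.702 × 60 = 402.1 m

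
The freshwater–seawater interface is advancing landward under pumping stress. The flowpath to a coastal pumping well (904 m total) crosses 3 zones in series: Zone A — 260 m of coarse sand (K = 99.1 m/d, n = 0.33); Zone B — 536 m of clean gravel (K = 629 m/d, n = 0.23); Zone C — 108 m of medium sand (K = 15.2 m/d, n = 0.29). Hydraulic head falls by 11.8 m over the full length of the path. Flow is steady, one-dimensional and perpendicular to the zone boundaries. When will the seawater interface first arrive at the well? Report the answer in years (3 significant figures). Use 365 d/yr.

Steady 1-D flow in series ⇒ the Darcy flux q is identical in every zone and the zone head losses add (resistances L/K in series).
Σ(L/K) = 260/99.1 + 536/629 + 108/15.2 = 2.624 + 0.8521 + 7.105 = 10.58 d
q = ΔH / Σ(L/K) = 11.8 / 10.58 = 1.115 m/d (same in every zone)
Zone A: v = q/n = 1.115/0.33 = 3.379 m/d → t_A = 260/3.379 = 76.94 d
Zone B: v = q/n = 1.115/0.23 = 4.849 m/d → t_B = 536/4.849 = 110.5 d
Zone C: v = q/n = 1.115/0.29 = 3.846 m/d → t_C = 108/3.846 = 28.08 d
Total t = 76.94 + 110.5 + 28.08 = 215.6 d
   = 215.6 / 365 = 0.591 yr

0.591 years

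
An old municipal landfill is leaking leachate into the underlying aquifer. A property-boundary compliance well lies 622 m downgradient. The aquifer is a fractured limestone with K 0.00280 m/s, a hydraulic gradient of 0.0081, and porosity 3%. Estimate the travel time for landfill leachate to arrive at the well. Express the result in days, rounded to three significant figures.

9.52 days

K = 0.00280 m/s × 86400 s/d = 241.9 m/d
Specific discharge q = 241.9 × 0.0081 = 1.960 m/d
v_s = q/n_e = 1.960/0.03 = 65.32 m/d
t = L / v = 622 / 65.32 = 9.523 d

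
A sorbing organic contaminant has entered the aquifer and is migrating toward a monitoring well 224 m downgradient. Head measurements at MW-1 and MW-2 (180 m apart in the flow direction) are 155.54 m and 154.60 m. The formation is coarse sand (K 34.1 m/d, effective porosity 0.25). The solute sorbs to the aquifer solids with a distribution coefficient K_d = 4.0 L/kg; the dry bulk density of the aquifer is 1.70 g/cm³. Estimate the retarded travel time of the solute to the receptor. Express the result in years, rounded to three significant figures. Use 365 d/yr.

24.3 years

Hydraulic gradient i = (155.54 − 154.60) / 180 = 0.94 / 180 = 0.005222
Darcy flux q = K·i = 34.1 × 0.005222 = 0.1781 m/d
Seepage velocity v = q / n = 0.1781 / 0.25 = 0.7123 m/d
Retardation R = 1 + ρ_b·K_d/n = 1 + 1.70×4.0/0.25 = 28.20
Contaminant velocity v_c = v/R = 0.7123/28.20 = 0.02526 m/d
t = L/v_c = 224/0.02526 = 8868 d
   = 8868/365 = 24.3 yr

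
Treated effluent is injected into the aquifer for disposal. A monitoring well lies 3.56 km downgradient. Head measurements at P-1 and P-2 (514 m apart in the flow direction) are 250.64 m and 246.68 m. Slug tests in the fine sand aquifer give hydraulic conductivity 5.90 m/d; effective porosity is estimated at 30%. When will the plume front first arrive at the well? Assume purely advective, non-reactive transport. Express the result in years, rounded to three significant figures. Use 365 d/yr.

64.4 years

Hydraulic gradient i = (250.64 − 246.68) / 514 = 3.96 / 514 = 0.007704
Darcy flux q = K·i = 5.90 × 0.007704 = 0.04546 m/d
v = Ki/n = 5.90·0.007704/0.30 = 0.1515 m/d
L = 3.56 km = 3560 m
t = L / v = 3560 / 0.1515 = 23500 d
   = 23500 / 365 = 64.4 yr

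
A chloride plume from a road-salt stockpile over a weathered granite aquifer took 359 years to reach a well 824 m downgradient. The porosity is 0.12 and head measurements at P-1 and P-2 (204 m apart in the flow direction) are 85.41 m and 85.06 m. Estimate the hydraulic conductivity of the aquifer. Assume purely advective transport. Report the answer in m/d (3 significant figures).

0.440 m/d

Hydraulic gradient i = (85.41 − 85.06) / 204 = 0.35 / 204 = 0.001716
t = 359 years = 131000 d
v = L / t = 824 / 131000 = 0.006288 m/d
K = v · n / i = 0.006288 × 0.12 / 0.001716 = 0.440 m/d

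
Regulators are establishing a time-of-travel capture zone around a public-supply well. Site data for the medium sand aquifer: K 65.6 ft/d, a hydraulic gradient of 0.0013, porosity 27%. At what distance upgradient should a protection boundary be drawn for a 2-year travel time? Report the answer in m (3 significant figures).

K = 65.6 ft/d × 0.3048 = 19.99 m/d
Specific discharge q = 19.99 × 0.0013 = 0.02599 m/d
Average linear velocity = 0.02599 / 0.27 = 0.09627 m/d
T = 2 yr × 365 = 730 d
L = v × T = 0.09627 × 730 = 70.28 m

70.3 m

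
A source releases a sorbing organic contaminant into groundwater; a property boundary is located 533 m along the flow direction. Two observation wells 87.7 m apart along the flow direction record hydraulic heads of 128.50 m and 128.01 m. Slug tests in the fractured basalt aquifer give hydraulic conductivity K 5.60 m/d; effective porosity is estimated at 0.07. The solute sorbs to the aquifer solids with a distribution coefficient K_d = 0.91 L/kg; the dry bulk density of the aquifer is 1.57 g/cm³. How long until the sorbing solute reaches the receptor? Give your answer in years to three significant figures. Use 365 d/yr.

Hydraulic gradient i = (128.50 − 128.01) / 87.7 = 0.49 / 87.7 = 0.005587
Darcy flux q = K·i = 5.60 × 0.005587 = 0.03129 m/d
v_s = q/n_e = 0.03129/0.07 = 0.4470 m/d
Retardation R = 1 + ρ_b·K_d/n = 1 + 1.57×0.91/0.07 = 21.41
Contaminant velocity v_c = v/R = 0.4470/21.41 = 0.02088 m/d
t = L/v_c = 533/0.02088 = 25530 d
   = 25530/365 = 69.9 yr

69.9 years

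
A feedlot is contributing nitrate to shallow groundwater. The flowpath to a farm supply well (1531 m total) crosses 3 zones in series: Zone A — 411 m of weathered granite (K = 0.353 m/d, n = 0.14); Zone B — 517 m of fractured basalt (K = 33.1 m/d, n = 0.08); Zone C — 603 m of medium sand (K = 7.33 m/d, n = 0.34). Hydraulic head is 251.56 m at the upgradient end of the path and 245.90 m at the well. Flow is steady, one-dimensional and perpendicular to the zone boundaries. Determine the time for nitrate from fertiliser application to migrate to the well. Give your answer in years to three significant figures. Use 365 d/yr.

Total head drop ΔH = 251.56 − 245.90 = 5.66 m
Steady 1-D flow in series ⇒ the Darcy flux q is identical in every zone and the zone head losses add (resistances L/K in series).
Σ(L/K) = 411/0.353 + 517/33.1 + 603/7.33 = 1164 + 15.62 + 82.26 = 1262 d
q = ΔH / Σ(L/K) = 5.66 / 1262 = 0.004484 m/d (same in every zone)
Zone A: v = q/n = 0.004484/0.14 = 0.03203 m/d → t_A = 411/0.03203 = 12830 d
Zone B: v = q/n = 0.004484/0.08 = 0.05605 m/d → t_B = 517/0.05605 = 9223 d
Zone C: v = q/n = 0.004484/0.34 = 0.01319 m/d → t_C = 603/0.01319 = 45720 d
Total t = 12830 + 9223 + 45720 = 67770 d
   = 67770 / 365 = 186 yr

186 years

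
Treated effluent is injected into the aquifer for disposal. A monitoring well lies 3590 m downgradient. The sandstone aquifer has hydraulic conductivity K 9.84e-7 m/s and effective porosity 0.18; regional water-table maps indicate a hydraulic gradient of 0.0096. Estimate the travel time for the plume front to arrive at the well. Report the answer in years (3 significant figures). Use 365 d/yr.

K = 9.84e-7 m/s × 86400 s/d = 0.08502 m/d
Darcy flux q = K·i = 0.08502 × 0.0096 = 8.162e-4 m/d
v = Ki/n = 0.08502·0.0096/0.18 = 0.004534 m/d
t = L / v = 3590 / 0.004534 = 791700 d
   = 791700 / 365 = 2170 yr

2170 years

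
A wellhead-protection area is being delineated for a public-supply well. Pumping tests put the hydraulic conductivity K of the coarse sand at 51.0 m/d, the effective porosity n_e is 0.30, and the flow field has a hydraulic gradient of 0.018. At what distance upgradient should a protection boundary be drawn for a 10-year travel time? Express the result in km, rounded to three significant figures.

q = Ki = 51.0 × 0.018 = 0.9180 m/d
Average linear velocity = 0.9180 / 0.30 = 3.060 m/d
T = 10 yr × 365 = 3650 d
L = v × T = 3.060 × 3650 = 11170 m
   = 11.2 km

11.2 km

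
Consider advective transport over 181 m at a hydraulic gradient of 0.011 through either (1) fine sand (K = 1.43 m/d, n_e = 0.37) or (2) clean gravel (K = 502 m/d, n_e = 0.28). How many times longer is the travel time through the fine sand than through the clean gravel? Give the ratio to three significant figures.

464

Unit 1 (fine sand): v = 1.43×0.011/0.37 = 0.04251 m/d, t = 181/0.04251 = 4257 d
Unit 2 (clean gravel): v = 502×0.011/0.28 = 19.72 m/d, t = 181/19.72 = 9.178 d
t(fine sand) / t(clean gravel) = 4257/9.178 = 464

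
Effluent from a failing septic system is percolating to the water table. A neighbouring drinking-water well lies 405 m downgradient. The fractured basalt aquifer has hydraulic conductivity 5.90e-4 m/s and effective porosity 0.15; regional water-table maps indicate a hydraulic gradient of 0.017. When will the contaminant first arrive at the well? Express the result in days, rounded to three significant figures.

K = 5.90e-4 m/s × 86400 s/d = 50.98 m/d
Darcy flux q = K·i = 50.98 × 0.017 = 0.8666 m/d
v_s = q/n_e = 0.8666/0.15 = 5.777 m/d
t = L / v = 405 / 5.777 = 70.10 d

70.1 days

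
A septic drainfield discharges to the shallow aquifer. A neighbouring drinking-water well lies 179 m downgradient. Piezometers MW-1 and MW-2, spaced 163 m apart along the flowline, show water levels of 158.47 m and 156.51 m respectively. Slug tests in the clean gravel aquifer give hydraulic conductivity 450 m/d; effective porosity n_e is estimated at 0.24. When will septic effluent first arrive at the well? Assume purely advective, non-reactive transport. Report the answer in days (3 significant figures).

Hydraulic gradient i = (158.47 − 156.51) / 163 = 1.96 / 163 = 0.01202
Specific discharge q = 450 × 0.01202 = 5.411 m/d
Average linear velocity = 5.411 / 0.24 = 22.55 m/d
t = L / v = 179 / 22.55 = 7.939 d

7.94 days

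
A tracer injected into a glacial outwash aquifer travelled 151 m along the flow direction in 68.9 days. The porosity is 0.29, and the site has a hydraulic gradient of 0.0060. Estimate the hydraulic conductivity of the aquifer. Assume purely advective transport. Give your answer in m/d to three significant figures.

106 m/d

v = L / t = 151 / 68.9 = 2.192 m/d
K = v · n / i = 2.192 × 0.29 / 0.0060 = 106 m/d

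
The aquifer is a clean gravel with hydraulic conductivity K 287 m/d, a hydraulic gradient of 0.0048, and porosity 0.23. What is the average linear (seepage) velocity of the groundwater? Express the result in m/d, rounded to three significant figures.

5.99 m/d

q = Ki = 287 × 0.0048 = 1.378 m/d
Average linear velocity = 1.378 / 0.23 = 5.990 m/d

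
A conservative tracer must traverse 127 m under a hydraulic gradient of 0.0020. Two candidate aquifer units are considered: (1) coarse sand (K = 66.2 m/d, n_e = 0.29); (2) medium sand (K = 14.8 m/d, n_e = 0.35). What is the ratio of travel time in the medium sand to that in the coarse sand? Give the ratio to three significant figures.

Unit 1 (coarse sand): v = 66.2×0.0020/0.29 = 0.4566 m/d, t = 127/0.4566 = 278.2 d
Unit 2 (medium sand): v = 14.8×0.0020/0.35 = 0.08457 m/d, t = 127/0.08457 = 1502 d
t(medium sand) / t(coarse sand) = 1502/278.2 = 5.40

5.40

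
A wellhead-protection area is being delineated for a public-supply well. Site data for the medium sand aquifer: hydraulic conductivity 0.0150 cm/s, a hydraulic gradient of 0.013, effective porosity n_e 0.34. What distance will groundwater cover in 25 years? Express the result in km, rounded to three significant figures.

4.52 km

K = 0.0150 cm/s × 864 = 12.96 m/d
Darcy flux q = K·i = 12.96 × 0.013 = 0.1685 m/d
Average linear velocity = 0.1685 / 0.34 = 0.4955 m/d
T = 25 yr × 365 = 9125 d
L = v × T = 0.4955 × 9125 = 4522 m
   = 4.52 km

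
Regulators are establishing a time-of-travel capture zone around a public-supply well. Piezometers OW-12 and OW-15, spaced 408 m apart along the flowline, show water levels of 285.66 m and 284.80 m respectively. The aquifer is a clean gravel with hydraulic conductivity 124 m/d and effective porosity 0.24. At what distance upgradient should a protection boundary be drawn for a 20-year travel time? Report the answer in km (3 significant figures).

Hydraulic gradient i = (285.66 − 284.80) / 408 = 0.86 / 408 = 0.002108
q = Ki = 124 × 0.002108 = 0.2614 m/d
Seepage velocity v = q / n = 0.2614 / 0.24 = 1.089 m/d
T = 20 yr × 365 = 7300 d
L = v × T = 1.089 × 7300 = 7950 m
   = 7.95 km

7.95 km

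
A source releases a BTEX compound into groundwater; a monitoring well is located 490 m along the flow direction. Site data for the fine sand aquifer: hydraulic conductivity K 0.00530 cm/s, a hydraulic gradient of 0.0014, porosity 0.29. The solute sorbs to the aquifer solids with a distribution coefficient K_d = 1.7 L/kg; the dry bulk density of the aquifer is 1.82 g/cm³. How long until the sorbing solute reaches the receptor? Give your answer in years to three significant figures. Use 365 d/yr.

K = 0.00530 cm/s × 864 = 4.579 m/d
Darcy flux q = K·i = 4.579 × 0.0014 = 0.006411 m/d
Average linear velocity = 0.006411 / 0.29 = 0.02211 m/d
Retardation R = 1 + ρ_b·K_d/n = 1 + 1.82×1.7/0.29 = 11.67
Contaminant velocity v_c = v/R = 0.02211/11.67 = 0.001894 m/d
t = L/v_c = 490/0.001894 = 258600 d
   = 258600/365 = 709 yr

709 years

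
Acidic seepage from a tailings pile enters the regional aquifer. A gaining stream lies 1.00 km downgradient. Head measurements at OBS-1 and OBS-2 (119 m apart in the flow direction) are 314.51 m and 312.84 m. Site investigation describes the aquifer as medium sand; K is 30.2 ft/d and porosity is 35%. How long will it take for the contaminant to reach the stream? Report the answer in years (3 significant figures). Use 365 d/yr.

Hydraulic gradient i = (314.51 − 312.84) / 119 = 1.67 / 119 = 0.01403
K = 30.2 ft/d × 0.3048 = 9.205 m/d
q = Ki = 9.205 × 0.01403 = 0.1292 m/d
Seepage velocity v = q / n = 0.1292 / 0.35 = 0.3691 m/d
L = 1.00 km = 1000 m
t = L / v = 1000 / 0.3691 = 2709 d
   = 2709 / 365 = 7.42 yr

7.42 years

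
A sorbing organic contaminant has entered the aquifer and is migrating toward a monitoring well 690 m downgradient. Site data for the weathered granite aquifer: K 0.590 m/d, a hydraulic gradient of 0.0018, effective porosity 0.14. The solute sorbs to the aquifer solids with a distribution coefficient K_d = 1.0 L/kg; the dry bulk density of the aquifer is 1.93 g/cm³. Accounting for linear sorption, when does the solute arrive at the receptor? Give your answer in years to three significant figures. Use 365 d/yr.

q = Ki = 0.590 × 0.0018 = 0.001062 m/d
Average linear velocity = 0.001062 / 0.14 = 0.007586 m/d
Retardation R = 1 + ρ_b·K_d/n = 1 + 1.93×1.0/0.14 = 14.79
Contaminant velocity v_c = v/R = 0.007586/14.79 = 5.130e-4 m/d
t = L/v_c = 690/5.130e-4 = 1.345e6 d
   = 1.345e6/365 = 3680 yr

3680 years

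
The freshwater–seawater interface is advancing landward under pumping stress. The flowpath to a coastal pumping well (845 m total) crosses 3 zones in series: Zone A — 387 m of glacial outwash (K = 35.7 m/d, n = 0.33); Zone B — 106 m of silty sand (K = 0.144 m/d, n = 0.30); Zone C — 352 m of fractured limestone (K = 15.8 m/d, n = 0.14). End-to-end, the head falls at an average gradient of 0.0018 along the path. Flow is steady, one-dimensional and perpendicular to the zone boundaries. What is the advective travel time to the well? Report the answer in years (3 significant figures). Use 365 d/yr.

289 years

Continuity: the same q passes through each zone, so ΔH = q·Σ(L_j/K_j) — the zones act as resistances in series.
Σ(L/K) = 387/35.7 + 106/0.144 + 352/15.8 = 10.84 + 736.1 + 22.28 = 769.2 d
K_eq = L_total / Σ(L/K) = 845 / 769.2 = 1.099 m/d
q = K_eq · i = 1.099 × 0.0018 = 0.001977 m/d (same in every zone)
Zone A: v = q/n = 0.001977/0.33 = 0.005992 m/d → t_A = 387/0.005992 = 64590 d
Zone B: v = q/n = 0.001977/0.30 = 0.006591 m/d → t_B = 106/0.006591 = 16080 d
Zone C: v = q/n = 0.001977/0.14 = 0.01412 m/d → t_C = 352/0.01412 = 24920 d
Total t = 64590 + 16080 + 24920 = 105600 d
   = 105600 / 365 = 289 yr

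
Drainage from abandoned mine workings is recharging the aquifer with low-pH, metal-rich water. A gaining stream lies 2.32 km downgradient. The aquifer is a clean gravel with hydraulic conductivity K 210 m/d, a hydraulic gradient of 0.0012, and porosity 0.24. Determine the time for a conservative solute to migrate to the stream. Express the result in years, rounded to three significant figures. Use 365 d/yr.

Darcy flux q = K·i = 210 × 0.0012 = 0.2520 m/d
v_s = q/n_e = 0.2520/0.24 = 1.050 m/d
L = 2.32 km = 2320 m
t = L / v = 2320 / 1.050 = 2210 d
   = 2210 / 365 = 6.05 yr

6.05 years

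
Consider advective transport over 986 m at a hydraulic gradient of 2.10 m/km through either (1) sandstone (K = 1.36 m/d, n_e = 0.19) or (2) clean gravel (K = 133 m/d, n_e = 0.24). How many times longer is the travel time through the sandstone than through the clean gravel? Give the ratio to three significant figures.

Unit 1 (sandstone): v = 1.36×0.0021/0.19 = 0.01503 m/d, t = 986/0.01503 = 65600 d
Unit 2 (clean gravel): v = 133×0.0021/0.24 = 1.164 m/d, t = 986/1.164 = 847.3 d
t(sandstone) / t(clean gravel) = 65600/847.3 = 77.4

77.4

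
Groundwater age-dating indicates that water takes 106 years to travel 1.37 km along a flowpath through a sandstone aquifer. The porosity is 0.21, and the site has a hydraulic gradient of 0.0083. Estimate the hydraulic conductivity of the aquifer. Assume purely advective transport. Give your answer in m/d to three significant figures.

0.896 m/d

t = 106 years = 38690 d
L = 1.37 km = 1370 m
v = L / t = 1370 / 38690 = 0.03541 m/d
K = v · n / i = 0.03541 × 0.21 / 0.0083 = 0.896 m/d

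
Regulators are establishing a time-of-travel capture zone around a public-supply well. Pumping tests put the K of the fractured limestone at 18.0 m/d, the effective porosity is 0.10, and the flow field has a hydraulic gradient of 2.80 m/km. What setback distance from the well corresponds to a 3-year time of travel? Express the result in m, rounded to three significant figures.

q = Ki = 18.0 × 0.0028 = 0.05040 m/d
v_s = q/n_e = 0.05040/0.10 = 0.5040 m/d
T = 3 yr × 365 = 1095 d
L = v × T = 0.5040 × 1095 = 551.9 m

552 m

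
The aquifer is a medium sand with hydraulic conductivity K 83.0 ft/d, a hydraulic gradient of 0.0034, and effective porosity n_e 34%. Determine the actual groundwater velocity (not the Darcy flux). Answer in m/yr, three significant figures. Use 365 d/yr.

K = 83.0 ft/d × 0.3048 = 25.30 m/d
Darcy flux q = K·i = 25.30 × 0.0034 = 0.08601 m/d
Average linear velocity = 0.08601 / 0.34 = 0.2530 m/d
   = 0.2530 × 365 = 92.3 m/yr

92.3 m/yr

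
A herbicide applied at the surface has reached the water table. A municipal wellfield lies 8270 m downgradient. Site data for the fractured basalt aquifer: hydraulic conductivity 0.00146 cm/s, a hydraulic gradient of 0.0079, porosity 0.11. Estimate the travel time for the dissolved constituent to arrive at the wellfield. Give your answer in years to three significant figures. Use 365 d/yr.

250 years

K = 0.00146 cm/s × 864 = 1.261 m/d
q = Ki = 1.261 × 0.0079 = 0.009965 m/d
Average linear velocity = 0.009965 / 0.11 = 0.09059 m/d
t = L / v = 8270 / 0.09059 = 91290 d
   = 91290 / 365 = 250 yr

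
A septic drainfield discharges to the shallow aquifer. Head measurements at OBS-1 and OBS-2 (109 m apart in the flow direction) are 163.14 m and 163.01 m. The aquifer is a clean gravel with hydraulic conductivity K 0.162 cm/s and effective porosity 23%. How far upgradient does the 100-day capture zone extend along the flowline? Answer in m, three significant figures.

Hydraulic gradient i = (163.14 − 163.01) / 109 = 0.13 / 109 = 0.001193
K = 0.162 cm/s × 864 = 140.0 m/d
q = Ki = 140.0 × 0.001193 = 0.1669 m/d
v_s = q/n_e = 0.1669/0.23 = 0.7258 m/d
L = v × T = 0.7258 × 100 = 72.58 m

72.6 m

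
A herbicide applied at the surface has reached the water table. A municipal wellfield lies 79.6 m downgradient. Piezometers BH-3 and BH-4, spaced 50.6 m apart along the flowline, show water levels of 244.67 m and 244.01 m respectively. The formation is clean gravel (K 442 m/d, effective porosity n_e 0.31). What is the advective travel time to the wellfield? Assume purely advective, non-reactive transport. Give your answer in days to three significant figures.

Hydraulic gradient i = (244.67 − 244.01) / 50.6 = 0.66 / 50.6 = 0.01304
Darcy flux q = K·i = 442 × 0.01304 = 5.765 m/d
Seepage velocity v = q / n = 5.765 / 0.31 = 18.60 m/d
t = L / v = 79.6 / 18.60 = 4.280 d

4.28 days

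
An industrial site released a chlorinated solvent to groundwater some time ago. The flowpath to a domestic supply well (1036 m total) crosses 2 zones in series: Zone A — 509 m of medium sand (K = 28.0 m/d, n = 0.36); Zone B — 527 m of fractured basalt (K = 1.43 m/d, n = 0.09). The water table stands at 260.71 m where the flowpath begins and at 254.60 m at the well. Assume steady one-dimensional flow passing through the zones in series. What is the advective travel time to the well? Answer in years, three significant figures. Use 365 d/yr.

Total head drop ΔH = 260.71 − 254.60 = 6.11 m
Steady 1-D flow in series ⇒ the Darcy flux q is identical in every zone and the zone head losses add (resistances L/K in series).
Σ(L/K) = 509/28.0 + 527/1.43 = 18.18 + 368.5 = 386.7 d
q = ΔH / Σ(L/K) = 6.11 / 386.7 = 0.01580 m/d (same in every zone)
Zone A: v = q/n = 0.01580/0.36 = 0.04389 m/d → t_A = 509/0.04389 = 11600 d
Zone B: v = q/n = 0.01580/0.09 = 0.1756 m/d → t_B = 527/0.1756 = 3002 d
Total t = 11600 + 3002 = 14600 d
   = 14600 / 365 = 40.0 yr

40.0 years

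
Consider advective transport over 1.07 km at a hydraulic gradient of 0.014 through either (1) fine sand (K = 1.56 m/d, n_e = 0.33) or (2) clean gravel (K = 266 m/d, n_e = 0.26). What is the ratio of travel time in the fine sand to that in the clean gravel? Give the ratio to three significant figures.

216

Unit 1 (fine sand): v = 1.56×0.014/0.33 = 0.06618 m/d, t = 1070/0.06618 = 16170 d
Unit 2 (clean gravel): v = 266×0.014/0.26 = 14.32 m/d, t = 1070/14.32 = 74.70 d
t(fine sand) / t(clean gravel) = 16170/74.70 = 216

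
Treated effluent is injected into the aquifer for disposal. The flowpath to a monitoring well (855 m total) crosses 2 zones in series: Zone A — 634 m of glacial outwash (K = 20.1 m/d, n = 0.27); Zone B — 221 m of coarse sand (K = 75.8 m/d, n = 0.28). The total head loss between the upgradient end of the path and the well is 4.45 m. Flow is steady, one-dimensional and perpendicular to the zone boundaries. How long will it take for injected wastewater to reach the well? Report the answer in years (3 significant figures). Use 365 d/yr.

Continuity: the same q passes through each zone, so ΔH = q·Σ(L_j/K_j) — the zones act as resistances in series.
Σ(L/K) = 634/20.1 + 221/75.8 = 31.54 + 2.916 = 34.46 d
q = ΔH / Σ(L/K) = 4.45 / 34.46 = 0.1291 m/d (same in every zone)
Zone A: v = q/n = 0.1291/0.27 = 0.4783 m/d → t_A = 634/0.4783 = 1326 d
Zone B: v = q/n = 0.1291/0.28 = 0.4612 m/d → t_B = 221/0.4612 = 479.2 d
Total t = 1326 + 479.2 = 1805 d
   = 1805 / 365 = 4.94 yr

4.94 years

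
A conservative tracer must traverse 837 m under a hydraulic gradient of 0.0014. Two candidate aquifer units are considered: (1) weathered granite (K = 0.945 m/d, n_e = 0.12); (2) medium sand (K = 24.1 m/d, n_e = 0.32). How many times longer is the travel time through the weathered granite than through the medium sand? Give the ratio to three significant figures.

Unit 1 (weathered granite): v = 0.945×0.0014/0.12 = 0.01103 m/d, t = 837/0.01103 = 75920 d
Unit 2 (medium sand): v = 24.1×0.0014/0.32 = 0.1054 m/d, t = 837/0.1054 = 7938 d
t(weathered granite) / t(medium sand) = 75920/7938 = 9.56

9.56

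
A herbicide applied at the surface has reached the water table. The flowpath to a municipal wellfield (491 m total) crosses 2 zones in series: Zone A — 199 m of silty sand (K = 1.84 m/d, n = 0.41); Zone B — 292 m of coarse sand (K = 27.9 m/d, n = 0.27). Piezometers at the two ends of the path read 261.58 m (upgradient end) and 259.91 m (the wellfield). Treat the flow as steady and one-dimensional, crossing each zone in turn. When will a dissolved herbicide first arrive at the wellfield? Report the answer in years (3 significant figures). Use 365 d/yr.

31.2 years

Total head drop ΔH = 261.58 − 259.91 = 1.67 m
Continuity: the same q passes through each zone, so ΔH = q·Σ(L_j/K_j) — the zones act as resistances in series.
Σ(L/K) = 199/1.84 + 292/27.9 = 108.2 + 10.47 = 118.6 d
q = ΔH / Σ(L/K) = 1.67 / 118.6 = 0.01408 m/d (same in every zone)
Zone A: v = q/n = 0.01408/0.41 = 0.03434 m/d → t_A = 199/0.03434 = 5795 d
Zone B: v = q/n = 0.01408/0.27 = 0.05214 m/d → t_B = 292/0.05214 = 5600 d
Total t = 5795 + 5600 = 11400 d
   = 11400 / 365 = 31.2 yr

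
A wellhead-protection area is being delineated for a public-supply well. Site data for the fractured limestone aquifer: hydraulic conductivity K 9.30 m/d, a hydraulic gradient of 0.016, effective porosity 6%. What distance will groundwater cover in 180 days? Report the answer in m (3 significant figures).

446 m

Specific discharge q = 9.30 × 0.016 = 0.1488 m/d
v_s = q/n_e = 0.1488/0.06 = 2.480 m/d
L = v × T = 2.480 × 180 = 446.4 m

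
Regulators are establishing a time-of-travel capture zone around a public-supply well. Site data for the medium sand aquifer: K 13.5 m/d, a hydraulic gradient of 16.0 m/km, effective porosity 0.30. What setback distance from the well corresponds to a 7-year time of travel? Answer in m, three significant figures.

q = Ki = 13.5 × 0.016 = 0.2160 m/d
v_s = q/n_e = 0.2160/0.30 = 0.7200 m/d
T = 7 yr × 365 = 2555 d
L = v × T = 0.7200 × 2555 = 1840 m

1840 m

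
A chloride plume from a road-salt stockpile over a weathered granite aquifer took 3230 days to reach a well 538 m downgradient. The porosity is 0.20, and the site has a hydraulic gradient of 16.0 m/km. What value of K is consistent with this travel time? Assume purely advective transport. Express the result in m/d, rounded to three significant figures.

v = L / t = 538 / 3230 = 0.1666 m/d
K = v · n / i = 0.1666 × 0.20 / 0.016 = 2.08 m/d

2.08 m/d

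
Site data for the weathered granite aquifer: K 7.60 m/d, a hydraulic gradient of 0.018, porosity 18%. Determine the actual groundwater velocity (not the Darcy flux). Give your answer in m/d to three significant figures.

Darcy flux q = K·i = 7.60 × 0.018 = 0.1368 m/d
v_s = q/n_e = 0.1368/0.18 = 0.7600 m/d

0.760 m/d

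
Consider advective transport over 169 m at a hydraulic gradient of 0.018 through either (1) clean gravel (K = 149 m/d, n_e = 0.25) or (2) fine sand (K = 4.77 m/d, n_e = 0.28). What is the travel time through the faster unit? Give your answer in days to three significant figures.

Unit 1 (clean gravel): v = 149×0.018/0.25 = 10.73 m/d, t = 169/10.73 = 15.75 d
Unit 2 (fine sand): v = 4.77×0.018/0.28 = 0.3066 m/d, t = 169/0.3066 = 551.1 d
Faster unit: t = 15.8 d

15.8 days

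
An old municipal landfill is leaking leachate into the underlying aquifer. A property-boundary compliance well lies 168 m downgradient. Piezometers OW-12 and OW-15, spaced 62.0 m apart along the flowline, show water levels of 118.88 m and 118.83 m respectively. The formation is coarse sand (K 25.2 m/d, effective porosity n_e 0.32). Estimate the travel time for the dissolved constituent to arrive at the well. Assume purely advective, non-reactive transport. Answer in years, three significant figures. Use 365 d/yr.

7.25 years

Hydraulic gradient i = (118.88 − 118.83) / 62.0 = 0.05 / 62.0 = 8.065e-4
Darcy flux q = K·i = 25.2 × 8.065e-4 = 0.02032 m/d
v_s = q/n_e = 0.02032/0.32 = 0.06351 m/d
t = L / v = 168 / 0.06351 = 2645 d
   = 2645 / 365 = 7.25 yr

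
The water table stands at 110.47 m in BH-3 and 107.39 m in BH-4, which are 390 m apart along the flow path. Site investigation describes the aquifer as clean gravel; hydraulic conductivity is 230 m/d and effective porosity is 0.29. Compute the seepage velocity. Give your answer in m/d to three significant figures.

Hydraulic gradient i = (110.47 − 107.39) / 390 = 3.08 / 390 = 0.007897
Specific discharge q = 230 × 0.007897 = 1.816 m/d
Seepage velocity v = q / n = 1.816 / 0.29 = 6.263 m/d

6.26 m/d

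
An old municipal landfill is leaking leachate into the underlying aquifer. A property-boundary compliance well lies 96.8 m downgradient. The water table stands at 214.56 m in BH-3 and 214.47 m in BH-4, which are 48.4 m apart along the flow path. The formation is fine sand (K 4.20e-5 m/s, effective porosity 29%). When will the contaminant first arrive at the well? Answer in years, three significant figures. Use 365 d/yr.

11.4 years

Hydraulic gradient i = (214.56 − 214.47) / 48.4 = 0.09 / 48.4 = 0.001860
K = 4.20e-5 m/s × 86400 s/d = 3.629 m/d
Darcy flux q = K·i = 3.629 × 0.001860 = 0.006748 m/d
v_s = q/n_e = 0.006748/0.29 = 0.02327 m/d
t = L / v = 96.8 / 0.02327 = 4160 d
   = 4160 / 365 = 11.4 yr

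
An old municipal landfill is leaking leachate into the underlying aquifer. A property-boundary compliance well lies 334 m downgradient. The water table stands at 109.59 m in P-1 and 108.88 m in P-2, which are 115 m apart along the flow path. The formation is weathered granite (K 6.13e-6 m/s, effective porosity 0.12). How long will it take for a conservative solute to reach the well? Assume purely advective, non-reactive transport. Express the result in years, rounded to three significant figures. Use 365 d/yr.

Hydraulic gradient i = (109.59 − 108.88) / 115 = 0.71 / 115 = 0.006174
K = 6.13e-6 m/s × 86400 s/d = 0.5296 m/d
q = Ki = 0.5296 × 0.006174 = 0.003270 m/d
v = Ki/n = 0.5296·0.006174/0.12 = 0.02725 m/d
t = L / v = 334 / 0.02725 = 12260 d
   = 12260 / 365 = 33.6 yr

33.6 years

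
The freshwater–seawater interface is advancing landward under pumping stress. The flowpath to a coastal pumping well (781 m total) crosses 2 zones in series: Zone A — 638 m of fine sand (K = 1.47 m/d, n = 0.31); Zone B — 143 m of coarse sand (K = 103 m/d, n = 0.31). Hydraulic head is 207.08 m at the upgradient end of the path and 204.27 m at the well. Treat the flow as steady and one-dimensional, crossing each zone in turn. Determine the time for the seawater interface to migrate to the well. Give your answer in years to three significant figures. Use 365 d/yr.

103 years

Total head drop ΔH = 207.08 − 204.27 = 2.81 m
Continuity: the same q passes through each zone, so ΔH = q·Σ(L_j/K_j) — the zones act as resistances in series.
Σ(L/K) = 638/1.47 + 143/103 = 434.0 + 1.388 = 435.4 d
q = ΔH / Σ(L/K) = 2.81 / 435.4 = 0.006454 m/d (same in every zone)
Zone A: v = q/n = 0.006454/0.31 = 0.02082 m/d → t_A = 638/0.02082 = 30650 d
Zone B: v = q/n = 0.006454/0.31 = 0.02082 m/d → t_B = 143/0.02082 = 6869 d
Total t = 30650 + 6869 = 37510 d
   = 37510 / 365 = 103 yr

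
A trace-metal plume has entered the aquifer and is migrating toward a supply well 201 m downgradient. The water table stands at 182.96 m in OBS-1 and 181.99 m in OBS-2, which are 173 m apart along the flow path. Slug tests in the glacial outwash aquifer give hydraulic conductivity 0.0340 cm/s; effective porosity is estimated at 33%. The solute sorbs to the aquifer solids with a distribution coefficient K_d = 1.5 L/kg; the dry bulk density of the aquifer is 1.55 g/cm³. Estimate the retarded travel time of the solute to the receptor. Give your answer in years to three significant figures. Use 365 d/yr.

8.88 years

Hydraulic gradient i = (182.96 − 181.99) / 173 = 0.97 / 173 = 0.005607
K = 0.0340 cm/s × 864 = 29.38 m/d
Darcy flux q = K·i = 29.38 × 0.005607 = 0.1647 m/d
v_s = q/n_e = 0.1647/0.33 = 0.4991 m/d
Retardation R = 1 + ρ_b·K_d/n = 1 + 1.55×1.5/0.33 = 8.045
Contaminant velocity v_c = v/R = 0.4991/8.045 = 0.06204 m/d
t = L/v_c = 201/0.06204 = 3240 d
   = 3240/365 = 8.88 yr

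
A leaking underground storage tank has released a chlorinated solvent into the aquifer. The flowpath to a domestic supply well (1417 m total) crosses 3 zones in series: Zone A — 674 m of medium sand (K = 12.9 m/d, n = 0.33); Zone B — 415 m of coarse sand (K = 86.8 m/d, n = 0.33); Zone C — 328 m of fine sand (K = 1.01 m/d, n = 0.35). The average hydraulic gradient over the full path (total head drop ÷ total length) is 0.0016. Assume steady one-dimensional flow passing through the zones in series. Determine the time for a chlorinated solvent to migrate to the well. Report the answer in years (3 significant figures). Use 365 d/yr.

Continuity: the same q passes through each zone, so ΔH = q·Σ(L_j/K_j) — the zones act as resistances in series.
Σ(L/K) = 674/12.9 + 415/86.8 + 328/1.01 = 52.25 + 4.781 + 324.8 = 381.8 d
K_eq = L_total / Σ(L/K) = 1417 / 381.8 = 3.712 m/d
q = K_eq · i = 3.712 × 0.0016 = 0.005938 m/d (same in every zone)
Zone A: v = q/n = 0.005938/0.33 = 0.01800 m/d → t_A = 674/0.01800 = 37450 d
Zone B: v = q/n = 0.005938/0.33 = 0.01800 m/d → t_B = 415/0.01800 = 23060 d
Zone C: v = q/n = 0.005938/0.35 = 0.01697 m/d → t_C = 328/0.01697 = 19330 d
Total t = 37450 + 23060 + 19330 = 79850 d
   = 79850 / 365 = 219 yr

219 years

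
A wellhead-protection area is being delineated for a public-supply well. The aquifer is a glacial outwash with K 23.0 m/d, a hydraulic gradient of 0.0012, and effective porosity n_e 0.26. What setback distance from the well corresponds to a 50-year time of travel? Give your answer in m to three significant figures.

1940 m

Darcy flux q = K·i = 23.0 × 0.0012 = 0.02760 m/d
Seepage velocity v = q / n = 0.02760 / 0.26 = 0.1062 m/d
T = 50 yr × 365 = 18250 d
L = v × T = 0.1062 × 18250 = 1937 m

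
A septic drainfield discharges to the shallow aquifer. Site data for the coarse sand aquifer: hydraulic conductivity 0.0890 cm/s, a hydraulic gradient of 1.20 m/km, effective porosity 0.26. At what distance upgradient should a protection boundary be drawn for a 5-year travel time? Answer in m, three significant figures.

K = 0.0890 cm/s × 864 = 76.90 m/d
Specific discharge q = 76.90 × 0.0012 = 0.09228 m/d
Seepage velocity v = q / n = 0.09228 / 0.26 = 0.3549 m/d
T = 5 yr × 365 = 1825 d
L = v × T = 0.3549 × 1825 = 647.7 m

648 m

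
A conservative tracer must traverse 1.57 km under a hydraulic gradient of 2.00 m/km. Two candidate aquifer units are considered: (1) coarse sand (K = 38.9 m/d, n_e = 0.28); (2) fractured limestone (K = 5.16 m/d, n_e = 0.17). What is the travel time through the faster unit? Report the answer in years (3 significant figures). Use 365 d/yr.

Unit 1 (coarse sand): v = 38.9×0.0020/0.28 = 0.2779 m/d, t = 1570/0.2779 = 5650 d
Unit 2 (fractured limestone): v = 5.16×0.0020/0.17 = 0.06071 m/d, t = 1570/0.06071 = 25860 d
Faster: 5650 d / 365 = 15.5 yr

15.5 years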